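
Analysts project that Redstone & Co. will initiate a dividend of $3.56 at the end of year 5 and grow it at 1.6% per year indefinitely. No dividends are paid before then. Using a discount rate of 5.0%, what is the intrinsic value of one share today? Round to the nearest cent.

Deferred-dividend DDM. At t=4 the remaining stream is a growing perpetuity with first payment D_5 = 3.56.
V_4 = D_5/(r−g) = 3.56/(0.05−0.016) = 104.7059
P₀ = V_4/(1+r)^4 = 104.7059/(1+0.05)^4 = 86.1418

$86.14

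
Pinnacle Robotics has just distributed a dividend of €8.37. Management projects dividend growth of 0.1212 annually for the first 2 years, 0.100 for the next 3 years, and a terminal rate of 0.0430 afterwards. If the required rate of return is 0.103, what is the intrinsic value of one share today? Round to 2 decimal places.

€192.08

Three-stage DDM. Project D₁…D_5; terminal Gordon value at t=5 with g = 0.043; discount at r = 0.103.
D_1 = 9.3844
D_2 = 10.5218
D_3 = 11.5740
D_4 = 12.7314
D_5 = 14.0046
TV_5 = 14.6068/(0.103−0.043) = 243.4461
P₀ = Σ Dₜ/(1+r)ᵗ + TV_5/(1+r)^5 = 192.0775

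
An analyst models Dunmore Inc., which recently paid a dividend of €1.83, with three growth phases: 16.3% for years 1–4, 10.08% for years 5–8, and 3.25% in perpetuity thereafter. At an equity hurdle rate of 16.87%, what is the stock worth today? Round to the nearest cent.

€24.13

Three-stage DDM. Project D₁…D_8; terminal Gordon value at t=8 with g = 0.0325; discount at r = 0.1687.
D_1 = 2.1283
D_2 = 2.4752
D_3 = 2.8787
D_4 = 3.3479
D_5 = 3.6853
D_6 = 4.0568
D_7 = 4.4658
D_8 = 4.9159
TV_8 = 5.0757/(0.1687−0.0325) = 37.2663
P₀ = Σ Dₜ/(1+r)ᵗ + TV_8/(1+r)^8 = 24.1332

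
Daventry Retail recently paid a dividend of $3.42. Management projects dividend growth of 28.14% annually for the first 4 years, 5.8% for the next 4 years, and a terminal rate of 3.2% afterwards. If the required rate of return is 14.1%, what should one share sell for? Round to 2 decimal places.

Three-stage DDM. Project D₁…D_8; terminal Gordon value at t=8 with g = 0.032; discount at r = 0.141.
D_1 = 4.3824
D_2 = 5.6156
D_3 = 7.1958
D_4 = 9.2207
D_5 = 9.7555
D_6 = 10.3213
D_7 = 10.9200
D_8 = 11.5533
TV_8 = 11.9230/(0.141−0.032) = 109.3858
P₀ = Σ Dₜ/(1+r)ᵗ + TV_8/(1+r)^8 = 74.5982

$74.60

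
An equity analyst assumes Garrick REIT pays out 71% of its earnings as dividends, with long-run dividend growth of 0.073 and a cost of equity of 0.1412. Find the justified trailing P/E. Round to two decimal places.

Justified trailing P/E = b(1+g)/(r−g) = 0.71×(1+0.073)/(0.1412−0.073) = 11.1705

11.17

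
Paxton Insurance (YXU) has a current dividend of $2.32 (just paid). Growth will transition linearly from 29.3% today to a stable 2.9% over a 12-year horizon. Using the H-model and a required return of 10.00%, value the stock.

H-model: P₀ = D₀[(1+g_L) + H(g_S−g_L)]/(r−g_L), with H = 12/2 = 6.
P₀ = 2.32 × [(1+0.029) + 6×(0.293−0.029)] / (0.1−0.029)
   = 2.32 × 2.6130 / 0.071 = 85.3825

$85.38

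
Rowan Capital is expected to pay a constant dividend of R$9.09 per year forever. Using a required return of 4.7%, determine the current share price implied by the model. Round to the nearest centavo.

Zero-growth DDM (perpetuity): P₀ = D/r = 9.09 / 0.047 = 193.4043

R$193.40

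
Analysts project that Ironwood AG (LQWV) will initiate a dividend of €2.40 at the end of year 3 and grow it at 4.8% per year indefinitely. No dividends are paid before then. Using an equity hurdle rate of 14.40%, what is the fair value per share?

Deferred-dividend DDM. At t=2 the remaining stream is a growing perpetuity with first payment D_3 = 2.40.
V_2 = D_3/(r−g) = 2.40/(0.144−0.048) = 25.0000
P₀ = V_2/(1+r)^2 = 25.0000/(1+0.144)^2 = 19.1024

€19.10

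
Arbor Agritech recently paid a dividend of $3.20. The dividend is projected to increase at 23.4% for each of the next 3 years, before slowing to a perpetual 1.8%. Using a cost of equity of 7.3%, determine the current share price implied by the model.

$102.87

Two-stage DDM. Project D₁…D_3 at 0.234, terminal growth 0.018, discount at r = 0.073.
D_1 = 3.9488
D_2 = 4.8728
D_3 = 6.0131
Terminal value at t=3: TV = D_4/(r−g) = 6.1213/(0.073−0.018) = 111.2963
P₀ = 3.9488/(1+0.073)^1 + 4.8728/(1+0.073)^2 + 6.0131/(1+0.073)^3 + 111.2963/(1+0.073)^3 = 102.8709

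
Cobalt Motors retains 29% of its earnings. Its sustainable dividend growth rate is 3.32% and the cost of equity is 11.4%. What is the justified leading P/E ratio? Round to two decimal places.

Payout ratio b = 1 − 0.29 = 0.71.
Justified leading P/E = b/(r−g) = 0.71/(0.114−0.0332) = 8.7871

8.79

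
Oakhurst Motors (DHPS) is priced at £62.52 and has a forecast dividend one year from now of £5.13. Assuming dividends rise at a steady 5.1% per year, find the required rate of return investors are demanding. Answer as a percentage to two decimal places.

Rearranging the constant-growth DDM: r = D₁/P₀ + g.
r = 5.1300 / 62.52 + 0.051 = 0.08205 + 0.051 = 0.13305

13.31%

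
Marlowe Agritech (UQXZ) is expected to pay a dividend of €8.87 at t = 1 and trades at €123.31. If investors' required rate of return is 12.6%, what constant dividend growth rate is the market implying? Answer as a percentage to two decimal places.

From P₀ = D₁/(r − g), the implied growth is g = r − D₁/P₀.
g = 0.126 − 8.87/123.31 = 0.126 − 0.07193 = 0.05407

5.41%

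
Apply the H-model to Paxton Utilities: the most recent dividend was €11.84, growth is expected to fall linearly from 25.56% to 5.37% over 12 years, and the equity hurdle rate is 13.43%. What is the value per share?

€332.74

H-model: P₀ = D₀[(1+g_L) + H(g_S−g_L)]/(r−g_L), with H = 12/2 = 6.
P₀ = 11.84 × [(1+0.0537) + 6×(0.2556−0.0537)] / (0.1343−0.0537)
   = 11.84 × 2.2651 / 0.0806 = 332.7393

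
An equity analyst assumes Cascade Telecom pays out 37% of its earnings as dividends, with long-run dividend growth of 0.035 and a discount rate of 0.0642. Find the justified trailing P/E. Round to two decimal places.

Justified trailing P/E = b(1+g)/(r−g) = 0.37×(1+0.035)/(0.0642−0.035) = 13.1147

13.11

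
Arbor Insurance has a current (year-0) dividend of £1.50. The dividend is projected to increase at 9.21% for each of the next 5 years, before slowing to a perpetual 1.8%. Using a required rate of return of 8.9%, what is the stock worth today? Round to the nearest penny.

£29.38

Two-stage DDM. Project D₁…D_5 at 0.0921, terminal growth 0.018, discount at r = 0.089.
D_1 = 1.6381
D_2 = 1.7890
D_3 = 1.9538
D_4 = 2.1337
D_5 = 2.3303
Terminal value at t=5: TV = D_6/(r−g) = 2.3722/(0.089−0.018) = 33.4112
P₀ = 1.6381/(1+0.089)^1 + 1.7890/(1+0.089)^2 + 1.9538/(1+0.089)^3 + 2.1337/(1+0.089)^4 + 2.3303/(1+0.089)^5 + 33.4112/(1+0.089)^5 = 29.3792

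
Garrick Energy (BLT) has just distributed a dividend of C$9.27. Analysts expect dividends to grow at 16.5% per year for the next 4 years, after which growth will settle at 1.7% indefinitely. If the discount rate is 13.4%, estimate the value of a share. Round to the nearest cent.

C$129.44

Two-stage DDM. Project D₁…D_4 at 0.165, terminal growth 0.017, discount at r = 0.134.
D_1 = 10.7995
D_2 = 12.5815
D_3 = 14.6574
D_4 = 17.0759
Terminal value at t=4: TV = D_5/(r−g) = 17.3662/(0.134−0.017) = 148.4289
P₀ = 10.7995/(1+0.134)^1 + 12.5815/(1+0.134)^2 + 14.6574/(1+0.134)^3 + 17.0759/(1+0.134)^4 + 148.4289/(1+0.134)^4 = 129.4409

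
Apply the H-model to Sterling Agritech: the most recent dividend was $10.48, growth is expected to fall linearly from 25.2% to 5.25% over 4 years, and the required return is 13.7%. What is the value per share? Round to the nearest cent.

$180.02

H-model: P₀ = D₀[(1+g_L) + H(g_S−g_L)]/(r−g_L), with H = 4/2 = 2.
P₀ = 10.48 × [(1+0.0525) + 2×(0.252−0.0525)] / (0.137−0.0525)
   = 10.48 × 1.4515 / 0.0845 = 180.0204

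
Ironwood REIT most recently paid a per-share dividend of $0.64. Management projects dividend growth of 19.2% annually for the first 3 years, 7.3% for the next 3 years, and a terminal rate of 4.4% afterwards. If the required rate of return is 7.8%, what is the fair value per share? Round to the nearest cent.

Three-stage DDM. Project D₁…D_6; terminal Gordon value at t=6 with g = 0.044; discount at r = 0.078.
D_1 = 0.7629
D_2 = 0.9094
D_3 = 1.0839
D_4 = 1.1631
D_5 = 1.2480
D_6 = 1.3391
TV_6 = 1.3980/(0.078−0.044) = 41.1178
P₀ = Σ Dₜ/(1+r)ᵗ + TV_6/(1+r)^6 = 31.1282

$31.13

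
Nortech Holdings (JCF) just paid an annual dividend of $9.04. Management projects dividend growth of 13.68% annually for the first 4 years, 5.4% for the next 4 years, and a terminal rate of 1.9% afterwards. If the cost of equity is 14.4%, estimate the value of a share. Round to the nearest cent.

Three-stage DDM. Project D₁…D_8; terminal Gordon value at t=8 with g = 0.019; discount at r = 0.144.
D_1 = 10.2767
D_2 = 11.6825
D_3 = 13.2807
D_4 = 15.0975
D_5 = 15.9128
D_6 = 16.7720
D_7 = 17.6777
D_8 = 18.6323
TV_8 = 18.9863/(0.144−0.019) = 151.8907
P₀ = Σ Dₜ/(1+r)ᵗ + TV_8/(1+r)^8 = 116.2181

$116.22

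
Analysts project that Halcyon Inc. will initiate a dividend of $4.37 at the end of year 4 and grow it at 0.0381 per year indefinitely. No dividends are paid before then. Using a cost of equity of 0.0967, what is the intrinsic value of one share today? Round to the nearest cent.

Deferred-dividend DDM. At t=3 the remaining stream is a growing perpetuity with first payment D_4 = 4.37.
V_3 = D_4/(r−g) = 4.37/(0.0967−0.0381) = 74.5734
P₀ = V_3/(1+r)^3 = 74.5734/(1+0.0967)^3 = 56.5354

$56.54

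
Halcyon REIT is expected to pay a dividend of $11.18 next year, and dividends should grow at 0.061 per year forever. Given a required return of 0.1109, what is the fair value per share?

$224.05

Gordon growth model: P₀ = D₁/(r − g), with D₁ = 11.18 given directly.
P₀ = 11.1800 / (0.1109 − 0.061) = 11.1800 / 0.0499 = 224.0481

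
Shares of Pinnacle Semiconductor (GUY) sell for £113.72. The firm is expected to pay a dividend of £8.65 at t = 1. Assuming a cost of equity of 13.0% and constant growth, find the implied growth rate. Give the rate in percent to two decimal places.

From P₀ = D₁/(r − g), the implied growth is g = r − D₁/P₀.
g = 0.13 − 8.65/113.72 = 0.13 − 0.07606 = 0.05394

5.39%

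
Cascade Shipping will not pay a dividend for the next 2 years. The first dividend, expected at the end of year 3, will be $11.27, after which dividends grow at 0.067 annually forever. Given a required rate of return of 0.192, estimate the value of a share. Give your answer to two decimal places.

$63.45

Deferred-dividend DDM. At t=2 the remaining stream is a growing perpetuity with first payment D_3 = 11.27.
V_2 = D_3/(r−g) = 11.27/(0.192−0.067) = 90.1600
P₀ = V_2/(1+r)^2 = 90.1600/(1+0.192)^2 = 63.4543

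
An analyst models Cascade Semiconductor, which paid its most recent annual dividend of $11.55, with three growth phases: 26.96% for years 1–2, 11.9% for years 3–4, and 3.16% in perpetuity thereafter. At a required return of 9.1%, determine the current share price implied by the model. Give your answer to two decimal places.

Three-stage DDM. Project D₁…D_4; terminal Gordon value at t=4 with g = 0.0316; discount at r = 0.091.
D_1 = 14.6639
D_2 = 18.6173
D_3 = 20.8327
D_4 = 23.3118
TV_4 = 24.0485/(0.091−0.0316) = 404.8563
P₀ = Σ Dₜ/(1+r)ᵗ + TV_4/(1+r)^4 = 347.3388

$347.34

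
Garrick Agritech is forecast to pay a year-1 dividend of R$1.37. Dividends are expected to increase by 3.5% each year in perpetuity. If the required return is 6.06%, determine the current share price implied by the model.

R$53.52

Gordon growth model: P₀ = D₁/(r − g), with D₁ = 1.37 given directly.
P₀ = 1.3700 / (0.0606 − 0.035) = 1.3700 / 0.0256 = 53.5156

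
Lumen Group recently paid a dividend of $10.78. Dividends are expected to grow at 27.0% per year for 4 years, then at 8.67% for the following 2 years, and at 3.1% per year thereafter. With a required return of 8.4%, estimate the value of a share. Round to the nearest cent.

Three-stage DDM. Project D₁…D_6; terminal Gordon value at t=6 with g = 0.031; discount at r = 0.084.
D_1 = 13.6906
D_2 = 17.3871
D_3 = 22.0816
D_4 = 28.0436
D_5 = 30.4750
D_6 = 33.1172
TV_6 = 34.1438/(0.084−0.031) = 644.2223
P₀ = Σ Dₜ/(1+r)ᵗ + TV_6/(1+r)^6 = 502.9086

$502.91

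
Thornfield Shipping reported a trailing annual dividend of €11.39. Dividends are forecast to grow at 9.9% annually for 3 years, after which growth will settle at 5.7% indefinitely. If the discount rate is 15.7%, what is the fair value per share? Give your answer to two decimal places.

Two-stage DDM. Project D₁…D_3 at 0.099, terminal growth 0.057, discount at r = 0.157.
D_1 = 12.5176
D_2 = 13.7569
D_3 = 15.1188
Terminal value at t=3: TV = D_4/(r−g) = 15.9806/(0.157−0.057) = 159.8055
P₀ = 12.5176/(1+0.157)^1 + 13.7569/(1+0.157)^2 + 15.1188/(1+0.157)^3 + 159.8055/(1+0.157)^3 = 134.0363

€134.04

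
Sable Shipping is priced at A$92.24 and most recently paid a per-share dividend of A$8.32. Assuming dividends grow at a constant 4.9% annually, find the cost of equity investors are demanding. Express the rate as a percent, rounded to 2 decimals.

14.36%

Rearranging the constant-growth DDM: r = D₁/P₀ + g.
D₁ = 8.32 × (1 + 0.049) = 8.7277.
r = 8.7277 / 92.24 + 0.049 = 0.09462 + 0.049 = 0.14362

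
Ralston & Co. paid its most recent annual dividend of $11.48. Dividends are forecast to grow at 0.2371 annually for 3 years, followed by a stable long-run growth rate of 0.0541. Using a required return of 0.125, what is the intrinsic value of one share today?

$268.72

Two-stage DDM. Project D₁…D_3 at 0.2371, terminal growth 0.0541, discount at r = 0.125.
D_1 = 14.2019
D_2 = 17.5692
D_3 = 21.7348
Terminal value at t=3: TV = D_4/(r−g) = 22.9107/(0.125−0.0541) = 323.1409
P₀ = 14.2019/(1+0.125)^1 + 17.5692/(1+0.125)^2 + 21.7348/(1+0.125)^3 + 323.1409/(1+0.125)^3 = 268.7230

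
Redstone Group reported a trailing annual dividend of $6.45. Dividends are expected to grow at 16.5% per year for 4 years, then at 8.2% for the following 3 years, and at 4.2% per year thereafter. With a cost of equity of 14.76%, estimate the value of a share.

$101.73

Three-stage DDM. Project D₁…D_7; terminal Gordon value at t=7 with g = 0.042; discount at r = 0.1476.
D_1 = 7.5143
D_2 = 8.7541
D_3 = 10.1985
D_4 = 11.8813
D_5 = 12.8556
D_6 = 13.9097
D_7 = 15.0503
TV_7 = 15.6824/(0.1476−0.042) = 148.5077
P₀ = Σ Dₜ/(1+r)ᵗ + TV_7/(1+r)^7 = 101.7342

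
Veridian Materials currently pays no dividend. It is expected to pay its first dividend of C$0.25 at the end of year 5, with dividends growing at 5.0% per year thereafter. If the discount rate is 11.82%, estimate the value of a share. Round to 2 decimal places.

Deferred-dividend DDM. At t=4 the remaining stream is a growing perpetuity with first payment D_5 = 0.25.
V_4 = D_5/(r−g) = 0.25/(0.1182−0.05) = 3.6657
P₀ = V_4/(1+r)^4 = 3.6657/(1+0.1182)^4 = 2.3446

C$2.34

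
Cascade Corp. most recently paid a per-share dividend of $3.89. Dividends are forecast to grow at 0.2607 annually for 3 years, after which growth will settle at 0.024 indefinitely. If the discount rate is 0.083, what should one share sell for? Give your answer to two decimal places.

Two-stage DDM. Project D₁…D_3 at 0.2607, terminal growth 0.024, discount at r = 0.083.
D_1 = 4.9041
D_2 = 6.1826
D_3 = 7.7944
Terminal value at t=3: TV = D_4/(r−g) = 7.9815/(0.083−0.024) = 135.2798
P₀ = 4.9041/(1+0.083)^1 + 6.1826/(1+0.083)^2 + 7.7944/(1+0.083)^3 + 135.2798/(1+0.083)^3 = 122.4352

$122.44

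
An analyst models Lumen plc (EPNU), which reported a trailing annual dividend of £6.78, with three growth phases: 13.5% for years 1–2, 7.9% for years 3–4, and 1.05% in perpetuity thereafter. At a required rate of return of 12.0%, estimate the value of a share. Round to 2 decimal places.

£86.64

Three-stage DDM. Project D₁…D_4; terminal Gordon value at t=4 with g = 0.0105; discount at r = 0.12.
D_1 = 7.6953
D_2 = 8.7342
D_3 = 9.4242
D_4 = 10.1687
TV_4 = 10.2754/(0.12−0.0105) = 93.8397
P₀ = Σ Dₜ/(1+r)ᵗ + TV_4/(1+r)^4 = 86.6407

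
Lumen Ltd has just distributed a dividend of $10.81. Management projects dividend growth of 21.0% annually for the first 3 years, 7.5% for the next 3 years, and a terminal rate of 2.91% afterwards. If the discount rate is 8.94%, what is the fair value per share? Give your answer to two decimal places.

Three-stage DDM. Project D₁…D_6; terminal Gordon value at t=6 with g = 0.0291; discount at r = 0.0894.
D_1 = 13.0801
D_2 = 15.8269
D_3 = 19.1506
D_4 = 20.5869
D_5 = 22.1309
D_6 = 23.7907
TV_6 = 24.4830/(0.0894−0.0291) = 406.0200
P₀ = Σ Dₜ/(1+r)ᵗ + TV_6/(1+r)^6 = 326.3246

$326.32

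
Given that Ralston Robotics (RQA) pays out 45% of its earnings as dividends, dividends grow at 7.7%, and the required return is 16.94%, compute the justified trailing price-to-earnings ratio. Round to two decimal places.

Justified trailing P/E = b(1+g)/(r−g) = 0.45×(1+0.077)/(0.1694−0.077) = 5.2451

5.25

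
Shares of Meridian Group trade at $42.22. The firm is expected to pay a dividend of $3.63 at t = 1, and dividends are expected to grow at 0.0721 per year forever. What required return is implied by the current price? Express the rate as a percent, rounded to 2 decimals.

15.81%

Rearranging the constant-growth DDM: r = D₁/P₀ + g.
r = 3.6300 / 42.22 + 0.0721 = 0.08598 + 0.0721 = 0.15808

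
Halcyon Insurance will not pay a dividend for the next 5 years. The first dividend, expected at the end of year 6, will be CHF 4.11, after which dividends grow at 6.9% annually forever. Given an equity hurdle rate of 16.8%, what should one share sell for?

Deferred-dividend DDM. At t=5 the remaining stream is a growing perpetuity with first payment D_6 = 4.11.
V_5 = D_6/(r−g) = 4.11/(0.168−0.069) = 41.5152
P₀ = V_5/(1+r)^5 = 41.5152/(1+0.168)^5 = 19.0982

CHF 19.10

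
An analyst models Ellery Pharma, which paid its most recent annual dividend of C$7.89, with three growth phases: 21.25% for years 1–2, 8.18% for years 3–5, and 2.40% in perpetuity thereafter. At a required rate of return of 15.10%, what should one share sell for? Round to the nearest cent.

C$98.91

Three-stage DDM. Project D₁…D_5; terminal Gordon value at t=5 with g = 0.024; discount at r = 0.151.
D_1 = 9.5666
D_2 = 11.5995
D_3 = 12.5484
D_4 = 13.5748
D_5 = 14.6853
TV_5 = 15.0377/(0.151−0.024) = 118.4071
P₀ = Σ Dₜ/(1+r)ᵗ + TV_5/(1+r)^5 = 98.9145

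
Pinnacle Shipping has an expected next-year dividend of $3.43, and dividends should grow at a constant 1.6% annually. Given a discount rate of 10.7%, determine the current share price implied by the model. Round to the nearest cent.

Gordon growth model: P₀ = D₁/(r − g), with D₁ = 3.43 given directly.
P₀ = 3.4300 / (0.107 − 0.016) = 3.4300 / 0.091 = 37.6923

$37.69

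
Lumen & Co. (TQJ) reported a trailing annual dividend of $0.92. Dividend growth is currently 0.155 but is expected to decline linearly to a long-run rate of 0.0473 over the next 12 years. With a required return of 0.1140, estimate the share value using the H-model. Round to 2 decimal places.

H-model: P₀ = D₀[(1+g_L) + H(g_S−g_L)]/(r−g_L), with H = 12/2 = 6.
P₀ = 0.92 × [(1+0.0473) + 6×(0.155−0.0473)] / (0.114−0.0473)
   = 0.92 × 1.6935 / 0.0667 = 23.3586

$23.36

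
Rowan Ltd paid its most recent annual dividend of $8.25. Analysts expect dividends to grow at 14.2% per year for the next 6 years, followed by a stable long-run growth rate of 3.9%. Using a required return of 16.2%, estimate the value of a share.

$109.40

Two-stage DDM. Project D₁…D_6 at 0.142, terminal growth 0.039, discount at r = 0.162.
D_1 = 9.4215
D_2 = 10.7594
D_3 = 12.2872
D_4 = 14.0320
D_5 = 16.0245
D_6 = 18.3000
Terminal value at t=6: TV = D_7/(r−g) = 19.0137/(0.162−0.039) = 154.5827
P₀ = 9.4215/(1+0.162)^1 + 10.7594/(1+0.162)^2 + 12.2872/(1+0.162)^3 + 14.0320/(1+0.162)^4 + 16.0245/(1+0.162)^5 + 18.3000/(1+0.162)^6 + 154.5827/(1+0.162)^6 = 109.3970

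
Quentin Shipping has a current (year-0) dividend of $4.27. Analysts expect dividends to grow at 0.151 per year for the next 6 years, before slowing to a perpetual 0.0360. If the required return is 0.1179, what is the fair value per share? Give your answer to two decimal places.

Two-stage DDM. Project D₁…D_6 at 0.151, terminal growth 0.036, discount at r = 0.1179.
D_1 = 4.9148
D_2 = 5.6569
D_3 = 6.5111
D_4 = 7.4943
D_5 = 8.6259
D_6 = 9.9284
Terminal value at t=6: TV = D_7/(r−g) = 10.2858/(0.1179−0.036) = 125.5902
P₀ = 4.9148/(1+0.1179)^1 + 5.6569/(1+0.1179)^2 + 6.5111/(1+0.1179)^3 + 7.4943/(1+0.1179)^4 + 8.6259/(1+0.1179)^5 + 9.9284/(1+0.1179)^6 + 125.5902/(1+0.1179)^6 = 92.7584

$92.76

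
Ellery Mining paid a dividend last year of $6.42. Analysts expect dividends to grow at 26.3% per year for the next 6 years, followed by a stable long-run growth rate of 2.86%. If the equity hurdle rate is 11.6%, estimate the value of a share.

Two-stage DDM. Project D₁…D_6 at 0.263, terminal growth 0.0286, discount at r = 0.116.
D_1 = 8.1085
D_2 = 10.2410
D_3 = 12.9344
D_4 = 16.3361
D_5 = 20.6325
D_6 = 26.0588
Terminal value at t=6: TV = D_7/(r−g) = 26.8041/(0.116−0.0286) = 306.6834
P₀ = 8.1085/(1+0.116)^1 + 10.2410/(1+0.116)^2 + 12.9344/(1+0.116)^3 + 16.3361/(1+0.116)^4 + 20.6325/(1+0.116)^5 + 26.0588/(1+0.116)^6 + 306.6834/(1+0.116)^6 = 219.4799

$219.48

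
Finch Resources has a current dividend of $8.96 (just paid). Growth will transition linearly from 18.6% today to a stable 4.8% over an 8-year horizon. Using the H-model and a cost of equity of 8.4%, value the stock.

$398.22

H-model: P₀ = D₀[(1+g_L) + H(g_S−g_L)]/(r−g_L), with H = 8/2 = 4.
P₀ = 8.96 × [(1+0.048) + 4×(0.186−0.048)] / (0.084−0.048)
   = 8.96 × 1.6000 / 0.036 = 398.2222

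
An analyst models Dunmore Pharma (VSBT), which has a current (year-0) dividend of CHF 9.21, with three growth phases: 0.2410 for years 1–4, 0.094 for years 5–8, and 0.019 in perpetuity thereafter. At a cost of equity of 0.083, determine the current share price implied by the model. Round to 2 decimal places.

CHF 380.79

Three-stage DDM. Project D₁…D_8; terminal Gordon value at t=8 with g = 0.019; discount at r = 0.083.
D_1 = 11.4296
D_2 = 14.1841
D_3 = 17.6025
D_4 = 21.8447
D_5 = 23.8981
D_6 = 26.1446
D_7 = 28.6022
D_8 = 31.2908
TV_8 = 31.8853/(0.083−0.019) = 498.2075
P₀ = Σ Dₜ/(1+r)ᵗ + TV_8/(1+r)^8 = 380.7894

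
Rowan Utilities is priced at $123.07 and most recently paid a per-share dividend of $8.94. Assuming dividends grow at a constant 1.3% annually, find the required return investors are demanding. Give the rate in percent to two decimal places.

8.66%

Rearranging the constant-growth DDM: r = D₁/P₀ + g.
D₁ = 8.94 × (1 + 0.013) = 9.0562.
r = 9.0562 / 123.07 + 0.013 = 0.07359 + 0.013 = 0.08659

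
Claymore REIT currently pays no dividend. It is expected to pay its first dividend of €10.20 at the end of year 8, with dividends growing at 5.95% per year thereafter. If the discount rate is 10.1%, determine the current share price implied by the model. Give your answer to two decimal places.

Deferred-dividend DDM. At t=7 the remaining stream is a growing perpetuity with first payment D_8 = 10.20.
V_7 = D_8/(r−g) = 10.20/(0.101−0.0595) = 245.7831
P₀ = V_7/(1+r)^7 = 245.7831/(1+0.101)^7 = 125.3259

€125.33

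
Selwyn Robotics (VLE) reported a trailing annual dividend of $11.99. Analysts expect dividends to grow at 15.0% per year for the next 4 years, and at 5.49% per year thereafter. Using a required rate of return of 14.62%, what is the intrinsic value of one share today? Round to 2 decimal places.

$188.74

Two-stage DDM. Project D₁…D_4 at 0.15, terminal growth 0.0549, discount at r = 0.1462.
D_1 = 13.7885
D_2 = 15.8568
D_3 = 18.2353
D_4 = 20.9706
Terminal value at t=4: TV = D_5/(r−g) = 22.1219/(0.1462−0.0549) = 242.2987
P₀ = 13.7885/(1+0.1462)^1 + 15.8568/(1+0.1462)^2 + 18.2353/(1+0.1462)^3 + 20.9706/(1+0.1462)^4 + 242.2987/(1+0.1462)^4 = 188.7402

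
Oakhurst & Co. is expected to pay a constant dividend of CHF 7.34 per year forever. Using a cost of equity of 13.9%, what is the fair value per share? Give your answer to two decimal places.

Zero-growth DDM (perpetuity): P₀ = D/r = 7.34 / 0.139 = 52.8058

CHF 52.81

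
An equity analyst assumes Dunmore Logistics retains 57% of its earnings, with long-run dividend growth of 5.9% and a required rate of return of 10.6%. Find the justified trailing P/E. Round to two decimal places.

Payout ratio b = 1 − 0.57 = 0.43.
Justified trailing P/E = b(1+g)/(r−g) = 0.43×(1+0.059)/(0.106−0.059) = 9.6887

9.69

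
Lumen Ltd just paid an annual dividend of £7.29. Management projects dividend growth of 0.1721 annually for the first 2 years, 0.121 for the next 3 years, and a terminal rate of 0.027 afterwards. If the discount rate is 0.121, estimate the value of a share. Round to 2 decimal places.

Three-stage DDM. Project D₁…D_5; terminal Gordon value at t=5 with g = 0.027; discount at r = 0.121.
D_1 = 8.5446
D_2 = 10.0151
D_3 = 11.2270
D_4 = 12.5854
D_5 = 14.1083
TV_5 = 14.4892/(0.121−0.027) = 154.1403
P₀ = Σ Dₜ/(1+r)ᵗ + TV_5/(1+r)^5 = 126.5753

£126.58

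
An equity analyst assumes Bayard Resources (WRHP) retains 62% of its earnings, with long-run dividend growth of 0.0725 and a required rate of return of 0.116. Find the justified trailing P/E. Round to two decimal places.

Payout ratio b = 1 − 0.62 = 0.38.
Justified trailing P/E = b(1+g)/(r−g) = 0.38×(1+0.0725)/(0.116−0.0725) = 9.3690

9.37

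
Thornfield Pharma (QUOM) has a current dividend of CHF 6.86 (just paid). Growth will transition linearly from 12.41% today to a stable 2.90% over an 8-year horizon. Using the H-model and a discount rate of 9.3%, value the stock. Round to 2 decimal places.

H-model: P₀ = D₀[(1+g_L) + H(g_S−g_L)]/(r−g_L), with H = 8/2 = 4.
P₀ = 6.86 × [(1+0.029) + 4×(0.1241−0.029)] / (0.093−0.029)
   = 6.86 × 1.4094 / 0.064 = 151.0701

CHF 151.07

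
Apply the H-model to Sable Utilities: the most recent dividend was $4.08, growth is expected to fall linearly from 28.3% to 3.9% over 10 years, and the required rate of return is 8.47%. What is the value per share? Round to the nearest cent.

$201.68

H-model: P₀ = D₀[(1+g_L) + H(g_S−g_L)]/(r−g_L), with H = 10/2 = 5.
P₀ = 4.08 × [(1+0.039) + 5×(0.283−0.039)] / (0.0847−0.039)
   = 4.08 × 2.2590 / 0.0457 = 201.6788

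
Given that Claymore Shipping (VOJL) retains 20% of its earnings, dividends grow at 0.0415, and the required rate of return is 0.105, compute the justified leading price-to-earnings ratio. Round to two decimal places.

Payout ratio b = 1 − 0.20 = 0.80.
Justified leading P/E = b/(r−g) = 0.80/(0.105−0.0415) = 12.5984

12.60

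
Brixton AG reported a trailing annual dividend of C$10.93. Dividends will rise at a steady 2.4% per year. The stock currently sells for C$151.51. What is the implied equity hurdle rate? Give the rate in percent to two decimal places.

9.79%

Rearranging the constant-growth DDM: r = D₁/P₀ + g.
D₁ = 10.93 × (1 + 0.024) = 11.1923.
r = 11.1923 / 151.51 + 0.024 = 0.07387 + 0.024 = 0.09787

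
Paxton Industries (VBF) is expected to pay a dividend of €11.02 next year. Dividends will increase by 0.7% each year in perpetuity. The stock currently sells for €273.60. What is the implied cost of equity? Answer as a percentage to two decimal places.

4.73%

Rearranging the constant-growth DDM: r = D₁/P₀ + g.
r = 11.0200 / 273.60 + 0.007 = 0.04028 + 0.007 = 0.04728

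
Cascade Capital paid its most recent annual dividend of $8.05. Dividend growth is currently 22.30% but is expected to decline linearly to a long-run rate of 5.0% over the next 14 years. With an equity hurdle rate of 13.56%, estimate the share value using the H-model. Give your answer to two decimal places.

H-model: P₀ = D₀[(1+g_L) + H(g_S−g_L)]/(r−g_L), with H = 14/2 = 7.
P₀ = 8.05 × [(1+0.05) + 7×(0.223−0.05)] / (0.1356−0.05)
   = 8.05 × 2.2610 / 0.0856 = 212.6291

$212.63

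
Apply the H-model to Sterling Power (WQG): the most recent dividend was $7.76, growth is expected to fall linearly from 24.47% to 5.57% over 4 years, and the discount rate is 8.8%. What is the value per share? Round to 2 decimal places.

H-model: P₀ = D₀[(1+g_L) + H(g_S−g_L)]/(r−g_L), with H = 4/2 = 2.
P₀ = 7.76 × [(1+0.0557) + 2×(0.2447−0.0557)] / (0.088−0.0557)
   = 7.76 × 1.4337 / 0.0323 = 344.4431

$344.44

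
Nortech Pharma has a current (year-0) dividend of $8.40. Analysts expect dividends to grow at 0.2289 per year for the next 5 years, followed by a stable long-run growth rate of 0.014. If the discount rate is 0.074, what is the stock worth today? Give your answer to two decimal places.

Two-stage DDM. Project D₁…D_5 at 0.2289, terminal growth 0.014, discount at r = 0.074.
D_1 = 10.3228
D_2 = 12.6856
D_3 = 15.5894
D_4 = 19.1578
D_5 = 23.5430
Terminal value at t=5: TV = D_6/(r−g) = 23.8726/(0.074−0.014) = 397.8769
P₀ = 10.3228/(1+0.074)^1 + 12.6856/(1+0.074)^2 + 15.5894/(1+0.074)^3 + 19.1578/(1+0.074)^4 + 23.5430/(1+0.074)^5 + 397.8769/(1+0.074)^5 = 342.5049

$342.50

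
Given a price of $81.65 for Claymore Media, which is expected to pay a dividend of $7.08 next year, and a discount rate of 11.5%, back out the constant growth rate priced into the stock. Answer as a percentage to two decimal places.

From P₀ = D₁/(r − g), the implied growth is g = r − D₁/P₀.
g = 0.115 − 7.08/81.65 = 0.115 − 0.08671 = 0.02829

2.83%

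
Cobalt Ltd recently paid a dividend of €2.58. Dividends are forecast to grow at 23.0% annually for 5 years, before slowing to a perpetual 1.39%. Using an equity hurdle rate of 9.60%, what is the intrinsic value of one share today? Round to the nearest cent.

Two-stage DDM. Project D₁…D_5 at 0.23, terminal growth 0.0139, discount at r = 0.096.
D_1 = 3.1734
D_2 = 3.9033
D_3 = 4.8010
D_4 = 5.9053
D_5 = 7.2635
Terminal value at t=5: TV = D_6/(r−g) = 7.3645/(0.096−0.0139) = 89.7010
P₀ = 3.1734/(1+0.096)^1 + 3.9033/(1+0.096)^2 + 4.8010/(1+0.096)^3 + 5.9053/(1+0.096)^4 + 7.2635/(1+0.096)^5 + 89.7010/(1+0.096)^5 = 75.1982

€75.20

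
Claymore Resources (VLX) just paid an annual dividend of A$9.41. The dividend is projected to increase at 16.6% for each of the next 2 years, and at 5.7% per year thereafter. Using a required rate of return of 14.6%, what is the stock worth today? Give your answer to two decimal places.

A$135.01

Two-stage DDM. Project D₁…D_2 at 0.166, terminal growth 0.057, discount at r = 0.146.
D_1 = 10.9721
D_2 = 12.7934
Terminal value at t=2: TV = D_3/(r−g) = 13.5226/(0.146−0.057) = 151.9399
P₀ = 10.9721/(1+0.146)^1 + 12.7934/(1+0.146)^2 + 151.9399/(1+0.146)^2 = 135.0073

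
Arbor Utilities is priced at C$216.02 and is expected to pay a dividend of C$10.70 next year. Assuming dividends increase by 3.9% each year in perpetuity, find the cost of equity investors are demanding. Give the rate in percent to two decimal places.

Rearranging the constant-growth DDM: r = D₁/P₀ + g.
r = 10.7000 / 216.02 + 0.039 = 0.04953 + 0.039 = 0.08853

8.85%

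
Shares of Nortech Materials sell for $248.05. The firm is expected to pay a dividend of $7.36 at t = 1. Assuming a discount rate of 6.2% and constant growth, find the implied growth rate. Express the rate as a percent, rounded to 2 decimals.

3.23%

From P₀ = D₁/(r − g), the implied growth is g = r − D₁/P₀.
g = 0.062 − 7.36/248.05 = 0.062 − 0.02967 = 0.03233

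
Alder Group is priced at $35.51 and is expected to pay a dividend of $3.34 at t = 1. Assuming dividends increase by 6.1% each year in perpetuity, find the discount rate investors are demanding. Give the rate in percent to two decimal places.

Rearranging the constant-growth DDM: r = D₁/P₀ + g.
r = 3.3400 / 35.51 + 0.061 = 0.09406 + 0.061 = 0.15506

15.51%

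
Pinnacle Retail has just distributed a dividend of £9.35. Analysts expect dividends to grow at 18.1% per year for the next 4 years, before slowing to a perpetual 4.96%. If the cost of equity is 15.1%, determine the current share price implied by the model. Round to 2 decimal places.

£147.18

Two-stage DDM. Project D₁…D_4 at 0.181, terminal growth 0.0496, discount at r = 0.151.
D_1 = 11.0424
D_2 = 13.0410
D_3 = 15.4014
D_4 = 18.1891
Terminal value at t=4: TV = D_5/(r−g) = 19.0913/(0.151−0.0496) = 188.2769
P₀ = 11.0424/(1+0.151)^1 + 13.0410/(1+0.151)^2 + 15.4014/(1+0.151)^3 + 18.1891/(1+0.151)^4 + 188.2769/(1+0.151)^4 = 147.1757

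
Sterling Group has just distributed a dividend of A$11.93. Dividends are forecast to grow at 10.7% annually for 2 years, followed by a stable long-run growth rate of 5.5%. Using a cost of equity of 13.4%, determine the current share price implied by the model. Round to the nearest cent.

Two-stage DDM. Project D₁…D_2 at 0.107, terminal growth 0.055, discount at r = 0.134.
D_1 = 13.2065
D_2 = 14.6196
Terminal value at t=2: TV = D_3/(r−g) = 15.4237/(0.134−0.055) = 195.2365
P₀ = 13.2065/(1+0.134)^1 + 14.6196/(1+0.134)^2 + 195.2365/(1+0.134)^2 = 174.8367

A$174.84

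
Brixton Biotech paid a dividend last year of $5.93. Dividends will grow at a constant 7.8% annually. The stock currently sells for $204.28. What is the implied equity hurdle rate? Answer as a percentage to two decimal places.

Rearranging the constant-growth DDM: r = D₁/P₀ + g.
D₁ = 5.93 × (1 + 0.078) = 6.3925.
r = 6.3925 / 204.28 + 0.078 = 0.03129 + 0.078 = 0.10929

10.93%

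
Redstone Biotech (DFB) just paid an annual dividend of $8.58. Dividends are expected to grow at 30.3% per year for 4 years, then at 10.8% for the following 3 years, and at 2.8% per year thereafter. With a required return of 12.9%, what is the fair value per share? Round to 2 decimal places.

$240.19

Three-stage DDM. Project D₁…D_7; terminal Gordon value at t=7 with g = 0.028; discount at r = 0.129.
D_1 = 11.1797
D_2 = 14.5672
D_3 = 18.9811
D_4 = 24.7323
D_5 = 27.4034
D_6 = 30.3630
D_7 = 33.6422
TV_7 = 34.5842/(0.129−0.028) = 342.4175
P₀ = Σ Dₜ/(1+r)ᵗ + TV_7/(1+r)^7 = 240.1862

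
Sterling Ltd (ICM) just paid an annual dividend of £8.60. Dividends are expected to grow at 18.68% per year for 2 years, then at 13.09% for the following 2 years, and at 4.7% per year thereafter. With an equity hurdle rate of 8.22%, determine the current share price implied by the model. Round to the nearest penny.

£377.83

Three-stage DDM. Project D₁…D_4; terminal Gordon value at t=4 with g = 0.047; discount at r = 0.0822.
D_1 = 10.2065
D_2 = 12.1131
D_3 = 13.6986
D_4 = 15.4918
TV_4 = 16.2199/(0.0822−0.047) = 460.7931
P₀ = Σ Dₜ/(1+r)ᵗ + TV_4/(1+r)^4 = 377.8278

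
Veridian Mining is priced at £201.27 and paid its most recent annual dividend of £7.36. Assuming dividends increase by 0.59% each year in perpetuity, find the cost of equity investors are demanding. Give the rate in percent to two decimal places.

Rearranging the constant-growth DDM: r = D₁/P₀ + g.
D₁ = 7.36 × (1 + 0.0059) = 7.4034.
r = 7.4034 / 201.27 + 0.0059 = 0.03678 + 0.0059 = 0.04268

4.27%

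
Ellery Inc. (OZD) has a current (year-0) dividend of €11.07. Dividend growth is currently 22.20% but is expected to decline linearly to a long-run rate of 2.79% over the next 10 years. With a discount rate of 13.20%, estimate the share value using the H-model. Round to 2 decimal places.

H-model: P₀ = D₀[(1+g_L) + H(g_S−g_L)]/(r−g_L), with H = 10/2 = 5.
P₀ = 11.07 × [(1+0.0279) + 5×(0.222−0.0279)] / (0.132−0.0279)
   = 11.07 × 1.9984 / 0.1041 = 212.5100

€212.51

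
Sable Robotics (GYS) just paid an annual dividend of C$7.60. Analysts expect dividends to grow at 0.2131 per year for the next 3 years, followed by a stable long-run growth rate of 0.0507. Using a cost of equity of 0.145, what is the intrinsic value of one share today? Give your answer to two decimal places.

Two-stage DDM. Project D₁…D_3 at 0.2131, terminal growth 0.0507, discount at r = 0.145.
D_1 = 9.2196
D_2 = 11.1842
D_3 = 13.5676
Terminal value at t=3: TV = D_4/(r−g) = 14.2555/(0.145−0.0507) = 151.1717
P₀ = 9.2196/(1+0.145)^1 + 11.1842/(1+0.145)^2 + 13.5676/(1+0.145)^3 + 151.1717/(1+0.145)^3 = 126.3269

C$126.33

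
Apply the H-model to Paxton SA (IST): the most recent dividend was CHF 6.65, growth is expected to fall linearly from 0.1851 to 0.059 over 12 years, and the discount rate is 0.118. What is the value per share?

CHF 204.64

H-model: P₀ = D₀[(1+g_L) + H(g_S−g_L)]/(r−g_L), with H = 12/2 = 6.
P₀ = 6.65 × [(1+0.059) + 6×(0.1851−0.059)] / (0.118−0.059)
   = 6.65 × 1.8156 / 0.059 = 204.6397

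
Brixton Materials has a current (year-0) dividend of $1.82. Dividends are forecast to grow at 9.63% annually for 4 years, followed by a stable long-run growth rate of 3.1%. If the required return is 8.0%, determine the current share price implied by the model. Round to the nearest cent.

Two-stage DDM. Project D₁…D_4 at 0.0963, terminal growth 0.031, discount at r = 0.08.
D_1 = 1.9953
D_2 = 2.1874
D_3 = 2.3981
D_4 = 2.6290
Terminal value at t=4: TV = D_5/(r−g) = 2.7105/(0.08−0.031) = 55.3161
P₀ = 1.9953/(1+0.08)^1 + 2.1874/(1+0.08)^2 + 2.3981/(1+0.08)^3 + 2.6290/(1+0.08)^4 + 55.3161/(1+0.08)^4 = 48.2179

$48.22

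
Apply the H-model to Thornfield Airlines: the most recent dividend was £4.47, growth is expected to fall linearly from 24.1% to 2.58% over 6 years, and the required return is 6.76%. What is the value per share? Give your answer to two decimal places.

H-model: P₀ = D₀[(1+g_L) + H(g_S−g_L)]/(r−g_L), with H = 6/2 = 3.
P₀ = 4.47 × [(1+0.0258) + 3×(0.241−0.0258)] / (0.0676−0.0258)
   = 4.47 × 1.6714 / 0.0418 = 178.7358

£178.74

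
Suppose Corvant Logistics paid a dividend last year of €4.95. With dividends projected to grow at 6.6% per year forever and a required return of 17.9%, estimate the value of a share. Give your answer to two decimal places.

Gordon growth model: P₀ = D₁/(r − g). D₁ = 4.95 × (1 + 0.066) = 5.2767.
P₀ = 5.2767 / (0.179 − 0.066) = 5.2767 / 0.113 = 46.6965

€46.70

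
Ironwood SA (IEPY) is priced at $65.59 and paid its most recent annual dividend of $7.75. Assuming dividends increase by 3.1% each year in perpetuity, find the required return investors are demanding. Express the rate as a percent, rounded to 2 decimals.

15.28%

Rearranging the constant-growth DDM: r = D₁/P₀ + g.
D₁ = 7.75 × (1 + 0.031) = 7.9902.
r = 7.9902 / 65.59 + 0.031 = 0.12182 + 0.031 = 0.15282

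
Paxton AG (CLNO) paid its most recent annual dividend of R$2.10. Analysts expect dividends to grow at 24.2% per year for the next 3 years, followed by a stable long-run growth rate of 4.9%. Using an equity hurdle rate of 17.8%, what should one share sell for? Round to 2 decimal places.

Two-stage DDM. Project D₁…D_3 at 0.242, terminal growth 0.049, discount at r = 0.178.
D_1 = 2.6082
D_2 = 3.2394
D_3 = 4.0233
Terminal value at t=3: TV = D_4/(r−g) = 4.2205/(0.178−0.049) = 32.7167
P₀ = 2.6082/(1+0.178)^1 + 3.2394/(1+0.178)^2 + 4.0233/(1+0.178)^3 + 32.7167/(1+0.178)^3 = 27.0237

R$27.02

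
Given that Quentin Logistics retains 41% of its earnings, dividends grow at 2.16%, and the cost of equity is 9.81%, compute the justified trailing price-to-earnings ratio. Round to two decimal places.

7.88

Payout ratio b = 1 − 0.41 = 0.59.
Justified trailing P/E = b(1+g)/(r−g) = 0.59×(1+0.0216)/(0.0981−0.0216) = 7.8790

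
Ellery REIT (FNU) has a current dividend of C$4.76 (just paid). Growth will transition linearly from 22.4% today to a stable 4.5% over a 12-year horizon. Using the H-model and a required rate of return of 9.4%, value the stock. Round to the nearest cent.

H-model: P₀ = D₀[(1+g_L) + H(g_S−g_L)]/(r−g_L), with H = 12/2 = 6.
P₀ = 4.76 × [(1+0.045) + 6×(0.224−0.045)] / (0.094−0.045)
   = 4.76 × 2.1190 / 0.049 = 205.8457

C$205.85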